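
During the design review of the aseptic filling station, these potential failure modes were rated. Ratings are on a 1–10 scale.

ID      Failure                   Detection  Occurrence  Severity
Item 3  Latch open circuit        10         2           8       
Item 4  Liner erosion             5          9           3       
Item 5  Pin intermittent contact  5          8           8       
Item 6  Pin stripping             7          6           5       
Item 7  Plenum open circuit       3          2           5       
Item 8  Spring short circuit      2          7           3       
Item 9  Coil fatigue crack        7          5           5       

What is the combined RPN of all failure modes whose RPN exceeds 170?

RPN = Severity × Occurrence × Detection:
  Item 3: 8 × 2 × 10 = 160
  Item 4: 3 × 9 × 5 = 135
  Item 5: 8 × 8 × 5 = 320
  Item 6: 5 × 6 × 7 = 210
  Item 7: 5 × 2 × 3 = 30
  Item 8: 3 × 7 × 2 = 42
  Item 9: 5 × 5 × 7 = 175
RPN > 170: Item 5 (320), Item 6 (210), Item 9 (175).
Sum: 320 + 210 + 175 = 705.

705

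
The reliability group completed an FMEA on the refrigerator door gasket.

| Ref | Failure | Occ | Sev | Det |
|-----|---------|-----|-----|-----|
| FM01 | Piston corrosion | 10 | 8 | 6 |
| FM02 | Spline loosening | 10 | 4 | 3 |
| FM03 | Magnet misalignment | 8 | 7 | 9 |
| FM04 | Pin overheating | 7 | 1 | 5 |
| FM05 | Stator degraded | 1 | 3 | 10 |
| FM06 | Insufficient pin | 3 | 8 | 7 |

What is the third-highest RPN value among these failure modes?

RPN = Severity × Occurrence × Detection:
  FM01: 8 × 10 × 6 = 480
  FM02: 4 × 10 × 3 = 120
  FM03: 7 × 8 × 9 = 504
  FM04: 1 × 7 × 5 = 35
  FM05: 3 × 1 × 10 = 30
  FM06: 8 × 3 × 7 = 168
Sorted descending: 504, 480, 168, 120, 35, 30.
The third-highest RPN is 168 (FM06).

168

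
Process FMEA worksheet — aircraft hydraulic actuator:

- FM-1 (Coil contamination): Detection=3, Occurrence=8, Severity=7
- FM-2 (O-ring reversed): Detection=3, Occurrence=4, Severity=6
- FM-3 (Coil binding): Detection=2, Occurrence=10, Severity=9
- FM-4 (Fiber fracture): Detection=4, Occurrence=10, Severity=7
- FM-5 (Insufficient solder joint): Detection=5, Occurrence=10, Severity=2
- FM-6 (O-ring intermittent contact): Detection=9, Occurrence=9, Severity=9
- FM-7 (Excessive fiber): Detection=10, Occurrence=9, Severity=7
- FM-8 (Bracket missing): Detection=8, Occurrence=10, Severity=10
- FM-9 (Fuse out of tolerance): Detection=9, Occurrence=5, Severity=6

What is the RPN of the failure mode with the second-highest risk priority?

RPN = Severity × Occurrence × Detection:
  FM-1: 7 × 8 × 3 = 168
  FM-2: 6 × 4 × 3 = 72
  FM-3: 9 × 10 × 2 = 180
  FM-4: 7 × 10 × 4 = 280
  FM-5: 2 × 10 × 5 = 100
  FM-6: 9 × 9 × 9 = 729
  FM-7: 7 × 9 × 10 = 630
  FM-8: 10 × 10 × 8 = 800
  FM-9: 6 × 5 × 9 = 270
Sorted descending: 800, 729, 630, 280, 270, 180, 168, 100, 72.
The second-highest RPN is 729 (FM-6).

729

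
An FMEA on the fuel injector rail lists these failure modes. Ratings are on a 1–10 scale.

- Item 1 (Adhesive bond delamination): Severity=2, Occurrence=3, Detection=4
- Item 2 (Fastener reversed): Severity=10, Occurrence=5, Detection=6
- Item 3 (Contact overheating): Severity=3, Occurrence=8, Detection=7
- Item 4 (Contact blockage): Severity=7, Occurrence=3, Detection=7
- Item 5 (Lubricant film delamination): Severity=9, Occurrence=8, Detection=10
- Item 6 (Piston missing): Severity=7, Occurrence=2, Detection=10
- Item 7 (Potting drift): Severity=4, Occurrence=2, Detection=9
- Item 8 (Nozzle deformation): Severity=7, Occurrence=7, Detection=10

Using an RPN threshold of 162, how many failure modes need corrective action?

4

RPN = Severity × Occurrence × Detection:
  Item 1: 2 × 3 × 4 = 24
  Item 2: 10 × 5 × 6 = 300
  Item 3: 3 × 8 × 7 = 168
  Item 4: 7 × 3 × 7 = 147
  Item 5: 9 × 8 × 10 = 720
  Item 6: 7 × 2 × 10 = 140
  Item 7: 4 × 2 × 9 = 72
  Item 8: 7 × 7 × 10 = 490
Modes with RPN ≥ 162: Item 2 (300), Item 3 (168), Item 5 (720), Item 8 (490) → 4.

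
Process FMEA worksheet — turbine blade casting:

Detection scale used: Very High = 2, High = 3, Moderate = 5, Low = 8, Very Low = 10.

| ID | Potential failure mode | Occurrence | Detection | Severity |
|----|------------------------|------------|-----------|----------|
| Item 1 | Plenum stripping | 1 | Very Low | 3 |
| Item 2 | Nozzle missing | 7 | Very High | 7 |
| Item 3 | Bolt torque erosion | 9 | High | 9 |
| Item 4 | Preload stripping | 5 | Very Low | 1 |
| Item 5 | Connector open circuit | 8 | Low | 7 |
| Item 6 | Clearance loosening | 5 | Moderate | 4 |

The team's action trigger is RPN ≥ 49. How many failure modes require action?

5

RPN = Severity × Occurrence × Detection:
  Item 1: 3 × 1 × 10 = 30
  Item 2: 7 × 7 × 2 = 98
  Item 3: 9 × 9 × 3 = 243
  Item 4: 1 × 5 × 10 = 50
  Item 5: 7 × 8 × 8 = 448
  Item 6: 4 × 5 × 5 = 100
Modes with RPN ≥ 49: Item 2 (98), Item 3 (243), Item 4 (50), Item 5 (448), Item 6 (100) → 5.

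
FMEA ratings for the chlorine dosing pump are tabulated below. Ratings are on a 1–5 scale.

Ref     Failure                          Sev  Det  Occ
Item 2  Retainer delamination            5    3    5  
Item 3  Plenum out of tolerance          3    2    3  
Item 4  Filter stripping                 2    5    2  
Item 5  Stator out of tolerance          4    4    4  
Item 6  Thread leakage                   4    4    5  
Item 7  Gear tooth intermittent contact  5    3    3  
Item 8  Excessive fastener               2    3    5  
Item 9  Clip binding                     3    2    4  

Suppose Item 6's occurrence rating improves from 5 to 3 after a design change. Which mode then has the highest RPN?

Item 2

RPN = Severity × Occurrence × Detection:
  Item 2: 5 × 5 × 3 = 75
  Item 3: 3 × 3 × 2 = 18
  Item 4: 2 × 2 × 5 = 20
  Item 5: 4 × 4 × 4 = 64
  Item 6: 4 × 5 × 4 = 80
  Item 7: 5 × 3 × 3 = 45
  Item 8: 2 × 5 × 3 = 30
  Item 9: 3 × 4 × 2 = 24
After action: Item 6 → 4 × 3 × 4 = 48.
Revised RPNs: Item 2=75, Item 5=64, Item 6=48, Item 7=45, Item 8=30, Item 9=24, Item 4=20, Item 3=18.
Highest is now Item 2 (75).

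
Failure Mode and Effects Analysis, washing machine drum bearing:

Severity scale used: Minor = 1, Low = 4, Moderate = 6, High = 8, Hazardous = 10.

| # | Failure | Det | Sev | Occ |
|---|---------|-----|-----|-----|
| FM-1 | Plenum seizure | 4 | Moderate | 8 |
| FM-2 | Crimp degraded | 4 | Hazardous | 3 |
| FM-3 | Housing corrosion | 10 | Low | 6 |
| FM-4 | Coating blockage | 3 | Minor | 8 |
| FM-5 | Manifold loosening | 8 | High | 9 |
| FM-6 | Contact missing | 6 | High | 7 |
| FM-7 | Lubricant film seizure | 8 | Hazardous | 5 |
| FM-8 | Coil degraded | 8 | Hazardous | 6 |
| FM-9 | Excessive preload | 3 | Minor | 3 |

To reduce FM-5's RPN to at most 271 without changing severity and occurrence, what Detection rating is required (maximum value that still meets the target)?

FM-5: S=8, O=9, D=8 → current RPN = 576.
Fixed product = 72. Need 72 × D ≤ 271, so D ≤ 271/72 = 3.76.
Maximum integer Detection rating = 3 (gives RPN 216; D=4 would give 288 > 271).

3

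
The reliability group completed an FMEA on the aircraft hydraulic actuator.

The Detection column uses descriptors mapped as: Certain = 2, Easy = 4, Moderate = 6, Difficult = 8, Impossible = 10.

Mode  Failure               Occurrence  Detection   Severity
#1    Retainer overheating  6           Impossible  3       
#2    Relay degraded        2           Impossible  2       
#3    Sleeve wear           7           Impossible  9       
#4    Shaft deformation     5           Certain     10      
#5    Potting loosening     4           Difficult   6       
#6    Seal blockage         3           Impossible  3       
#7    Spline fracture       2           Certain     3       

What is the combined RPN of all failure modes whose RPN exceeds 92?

1102

RPN = Severity × Occurrence × Detection:
  #1: 3 × 6 × 10 = 180
  #2: 2 × 2 × 10 = 40
  #3: 9 × 7 × 10 = 630
  #4: 10 × 5 × 2 = 100
  #5: 6 × 4 × 8 = 192
  #6: 3 × 3 × 10 = 90
  #7: 3 × 2 × 2 = 12
RPN > 92: #1 (180), #3 (630), #4 (100), #5 (192).
Sum: 180 + 630 + 100 + 192 = 1102.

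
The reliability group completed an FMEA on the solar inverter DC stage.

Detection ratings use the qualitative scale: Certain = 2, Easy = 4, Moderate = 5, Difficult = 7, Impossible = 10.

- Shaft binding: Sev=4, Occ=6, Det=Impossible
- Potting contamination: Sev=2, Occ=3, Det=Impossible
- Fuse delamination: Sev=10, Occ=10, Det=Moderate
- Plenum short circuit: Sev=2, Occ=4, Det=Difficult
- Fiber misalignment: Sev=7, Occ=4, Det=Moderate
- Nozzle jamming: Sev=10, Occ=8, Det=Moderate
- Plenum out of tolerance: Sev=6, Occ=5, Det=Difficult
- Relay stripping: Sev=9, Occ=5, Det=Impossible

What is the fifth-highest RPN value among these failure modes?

RPN = Severity × Occurrence × Detection:
  Shaft binding: 4 × 6 × 10 = 240
  Potting contamination: 2 × 3 × 10 = 60
  Fuse delamination: 10 × 10 × 5 = 500
  Plenum short circuit: 2 × 4 × 7 = 56
  Fiber misalignment: 7 × 4 × 5 = 140
  Nozzle jamming: 10 × 8 × 5 = 400
  Plenum out of tolerance: 6 × 5 × 7 = 210
  Relay stripping: 9 × 5 × 10 = 450
Sorted descending: 500, 450, 400, 240, 210, 140, 60, 56.
The fifth-highest RPN is 210 (Plenum out of tolerance).

210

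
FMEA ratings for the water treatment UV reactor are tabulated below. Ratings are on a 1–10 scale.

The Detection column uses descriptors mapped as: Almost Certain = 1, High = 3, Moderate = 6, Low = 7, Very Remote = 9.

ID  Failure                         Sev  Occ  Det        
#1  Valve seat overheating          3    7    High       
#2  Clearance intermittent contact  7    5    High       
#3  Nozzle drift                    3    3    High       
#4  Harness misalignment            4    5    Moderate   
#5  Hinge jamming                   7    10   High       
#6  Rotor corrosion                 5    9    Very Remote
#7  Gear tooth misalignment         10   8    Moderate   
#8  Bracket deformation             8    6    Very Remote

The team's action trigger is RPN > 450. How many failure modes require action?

RPN = Severity × Occurrence × Detection:
  #1: 3 × 7 × 3 = 63
  #2: 7 × 5 × 3 = 105
  #3: 3 × 3 × 3 = 27
  #4: 4 × 5 × 6 = 120
  #5: 7 × 10 × 3 = 210
  #6: 5 × 9 × 9 = 405
  #7: 10 × 8 × 6 = 480
  #8: 8 × 6 × 9 = 432
Modes with RPN > 450: #7 (480) → 1.

1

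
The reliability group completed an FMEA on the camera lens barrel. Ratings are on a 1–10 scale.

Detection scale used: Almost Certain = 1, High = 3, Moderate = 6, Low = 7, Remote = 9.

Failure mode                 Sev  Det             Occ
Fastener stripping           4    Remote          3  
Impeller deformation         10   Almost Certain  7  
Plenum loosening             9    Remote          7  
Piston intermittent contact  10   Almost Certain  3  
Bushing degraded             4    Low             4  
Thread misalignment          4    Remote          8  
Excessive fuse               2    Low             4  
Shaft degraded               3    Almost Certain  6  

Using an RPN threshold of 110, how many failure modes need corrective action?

RPN = Severity × Occurrence × Detection:
  Fastener stripping: 4 × 3 × 9 = 108
  Impeller deformation: 10 × 7 × 1 = 70
  Plenum loosening: 9 × 7 × 9 = 567
  Piston intermittent contact: 10 × 3 × 1 = 30
  Bushing degraded: 4 × 4 × 7 = 112
  Thread misalignment: 4 × 8 × 9 = 288
  Excessive fuse: 2 × 4 × 7 = 56
  Shaft degraded: 3 × 6 × 1 = 18
Modes with RPN ≥ 110: Plenum loosening (567), Bushing degraded (112), Thread misalignment (288) → 3.

3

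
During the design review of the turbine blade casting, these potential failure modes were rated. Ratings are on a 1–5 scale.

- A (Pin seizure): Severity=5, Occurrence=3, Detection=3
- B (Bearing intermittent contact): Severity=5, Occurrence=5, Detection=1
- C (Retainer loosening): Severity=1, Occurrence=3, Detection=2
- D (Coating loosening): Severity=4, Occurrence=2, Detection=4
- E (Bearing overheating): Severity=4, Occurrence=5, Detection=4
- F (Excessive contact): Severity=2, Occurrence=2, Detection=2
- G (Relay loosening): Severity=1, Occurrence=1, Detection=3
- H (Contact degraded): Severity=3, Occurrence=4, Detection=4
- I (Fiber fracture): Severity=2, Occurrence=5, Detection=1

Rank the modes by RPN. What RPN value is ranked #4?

32

RPN = Severity × Occurrence × Detection:
  A: 5 × 3 × 3 = 45
  B: 5 × 5 × 1 = 25
  C: 1 × 3 × 2 = 6
  D: 4 × 2 × 4 = 32
  E: 4 × 5 × 4 = 80
  F: 2 × 2 × 2 = 8
  G: 1 × 1 × 3 = 3
  H: 3 × 4 × 4 = 48
  I: 2 × 5 × 1 = 10
Sorted descending: 80, 48, 45, 32, 25, 10, 8, 6, 3.
The fourth-highest RPN is 32 (D).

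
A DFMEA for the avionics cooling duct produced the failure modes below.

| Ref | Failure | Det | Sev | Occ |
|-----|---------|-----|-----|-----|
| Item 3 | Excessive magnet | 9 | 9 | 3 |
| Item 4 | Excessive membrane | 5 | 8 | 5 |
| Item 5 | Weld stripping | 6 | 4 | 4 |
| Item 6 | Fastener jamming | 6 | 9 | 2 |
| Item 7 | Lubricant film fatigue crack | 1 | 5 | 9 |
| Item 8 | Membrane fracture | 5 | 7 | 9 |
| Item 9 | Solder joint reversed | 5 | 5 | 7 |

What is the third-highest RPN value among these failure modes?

200

RPN = Severity × Occurrence × Detection:
  Item 3: 9 × 3 × 9 = 243
  Item 4: 8 × 5 × 5 = 200
  Item 5: 4 × 4 × 6 = 96
  Item 6: 9 × 2 × 6 = 108
  Item 7: 5 × 9 × 1 = 45
  Item 8: 7 × 9 × 5 = 315
  Item 9: 5 × 7 × 5 = 175
Sorted descending: 315, 243, 200, 175, 108, 96, 45.
The third-highest RPN is 200 (Item 4).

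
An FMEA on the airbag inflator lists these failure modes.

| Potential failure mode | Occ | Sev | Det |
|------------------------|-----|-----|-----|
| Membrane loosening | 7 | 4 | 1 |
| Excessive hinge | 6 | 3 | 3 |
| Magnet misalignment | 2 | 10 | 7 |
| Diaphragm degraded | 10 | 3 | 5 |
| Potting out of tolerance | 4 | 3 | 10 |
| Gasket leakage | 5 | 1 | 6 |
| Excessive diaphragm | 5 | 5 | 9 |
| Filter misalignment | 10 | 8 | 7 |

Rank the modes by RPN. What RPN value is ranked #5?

RPN = Severity × Occurrence × Detection:
  Membrane loosening: 4 × 7 × 1 = 28
  Excessive hinge: 3 × 6 × 3 = 54
  Magnet misalignment: 10 × 2 × 7 = 140
  Diaphragm degraded: 3 × 10 × 5 = 150
  Potting out of tolerance: 3 × 4 × 10 = 120
  Gasket leakage: 1 × 5 × 6 = 30
  Excessive diaphragm: 5 × 5 × 9 = 225
  Filter misalignment: 8 × 10 × 7 = 560
Sorted descending: 560, 225, 150, 140, 120, 54, 30, 28.
The fifth-highest RPN is 120 (Potting out of tolerance).

120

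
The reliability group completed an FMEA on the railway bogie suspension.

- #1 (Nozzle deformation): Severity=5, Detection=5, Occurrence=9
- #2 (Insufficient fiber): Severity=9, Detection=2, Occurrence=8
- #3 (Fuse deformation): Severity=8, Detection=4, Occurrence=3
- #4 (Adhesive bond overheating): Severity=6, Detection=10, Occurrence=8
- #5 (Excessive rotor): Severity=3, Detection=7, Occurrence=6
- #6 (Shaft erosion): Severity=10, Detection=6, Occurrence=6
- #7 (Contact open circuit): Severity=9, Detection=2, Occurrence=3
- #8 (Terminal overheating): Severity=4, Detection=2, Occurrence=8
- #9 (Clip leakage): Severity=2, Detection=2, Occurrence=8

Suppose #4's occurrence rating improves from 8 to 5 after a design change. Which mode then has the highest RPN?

#6

RPN = Severity × Occurrence × Detection:
  #1: 5 × 9 × 5 = 225
  #2: 9 × 8 × 2 = 144
  #3: 8 × 3 × 4 = 96
  #4: 6 × 8 × 10 = 480
  #5: 3 × 6 × 7 = 126
  #6: 10 × 6 × 6 = 360
  #7: 9 × 3 × 2 = 54
  #8: 4 × 8 × 2 = 64
  #9: 2 × 8 × 2 = 32
After action: #4 → 6 × 5 × 10 = 300.
Revised RPNs: #6=360, #4=300, #1=225, #2=144, #5=126, #3=96, #8=64, #7=54, #9=32.
Highest is now #6 (360).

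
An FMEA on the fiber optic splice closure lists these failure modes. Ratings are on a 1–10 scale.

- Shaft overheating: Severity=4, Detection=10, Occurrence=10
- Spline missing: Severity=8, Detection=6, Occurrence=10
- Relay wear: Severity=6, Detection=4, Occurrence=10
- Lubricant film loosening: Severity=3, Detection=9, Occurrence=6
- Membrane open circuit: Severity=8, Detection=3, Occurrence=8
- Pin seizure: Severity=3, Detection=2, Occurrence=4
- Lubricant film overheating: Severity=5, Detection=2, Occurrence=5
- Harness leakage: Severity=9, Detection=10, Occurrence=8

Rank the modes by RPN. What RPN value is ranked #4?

RPN = Severity × Occurrence × Detection:
  Shaft overheating: 4 × 10 × 10 = 400
  Spline missing: 8 × 10 × 6 = 480
  Relay wear: 6 × 10 × 4 = 240
  Lubricant film loosening: 3 × 6 × 9 = 162
  Membrane open circuit: 8 × 8 × 3 = 192
  Pin seizure: 3 × 4 × 2 = 24
  Lubricant film overheating: 5 × 5 × 2 = 50
  Harness leakage: 9 × 8 × 10 = 720
Sorted descending: 720, 480, 400, 240, 192, 162, 50, 24.
The fourth-highest RPN is 240 (Relay wear).

240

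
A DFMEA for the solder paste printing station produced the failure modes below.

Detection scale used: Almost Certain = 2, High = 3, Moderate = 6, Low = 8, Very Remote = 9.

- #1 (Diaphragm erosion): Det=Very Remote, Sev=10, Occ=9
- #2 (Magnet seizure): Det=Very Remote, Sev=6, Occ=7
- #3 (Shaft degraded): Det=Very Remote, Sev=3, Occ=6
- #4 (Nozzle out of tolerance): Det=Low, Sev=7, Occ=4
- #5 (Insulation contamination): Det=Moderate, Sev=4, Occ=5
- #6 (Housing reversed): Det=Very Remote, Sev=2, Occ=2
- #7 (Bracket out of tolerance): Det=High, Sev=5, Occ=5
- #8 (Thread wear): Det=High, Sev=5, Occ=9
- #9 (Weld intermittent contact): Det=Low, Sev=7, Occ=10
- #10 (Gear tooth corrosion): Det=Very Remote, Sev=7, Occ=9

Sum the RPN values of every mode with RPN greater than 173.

2539

RPN = Severity × Occurrence × Detection:
  #1: 10 × 9 × 9 = 810
  #2: 6 × 7 × 9 = 378
  #3: 3 × 6 × 9 = 162
  #4: 7 × 4 × 8 = 224
  #5: 4 × 5 × 6 = 120
  #6: 2 × 2 × 9 = 36
  #7: 5 × 5 × 3 = 75
  #8: 5 × 9 × 3 = 135
  #9: 7 × 10 × 8 = 560
  #10: 7 × 9 × 9 = 567
RPN > 173: #1 (810), #2 (378), #4 (224), #9 (560), #10 (567).
Sum: 810 + 378 + 224 + 560 + 567 = 2539.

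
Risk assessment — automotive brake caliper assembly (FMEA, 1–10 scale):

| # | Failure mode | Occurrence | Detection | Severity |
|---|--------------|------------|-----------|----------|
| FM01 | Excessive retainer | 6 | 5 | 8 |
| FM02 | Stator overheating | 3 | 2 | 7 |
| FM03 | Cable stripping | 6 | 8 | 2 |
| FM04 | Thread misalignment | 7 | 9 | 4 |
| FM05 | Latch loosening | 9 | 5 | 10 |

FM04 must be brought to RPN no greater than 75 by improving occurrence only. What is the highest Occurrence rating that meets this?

FM04: S=4, O=7, D=9 → current RPN = 252.
Fixed product = 36. Need 36 × O ≤ 75, so O ≤ 75/36 = 2.08.
Maximum integer Occurrence rating = 2 (gives RPN 72; O=3 would give 108 > 75).

2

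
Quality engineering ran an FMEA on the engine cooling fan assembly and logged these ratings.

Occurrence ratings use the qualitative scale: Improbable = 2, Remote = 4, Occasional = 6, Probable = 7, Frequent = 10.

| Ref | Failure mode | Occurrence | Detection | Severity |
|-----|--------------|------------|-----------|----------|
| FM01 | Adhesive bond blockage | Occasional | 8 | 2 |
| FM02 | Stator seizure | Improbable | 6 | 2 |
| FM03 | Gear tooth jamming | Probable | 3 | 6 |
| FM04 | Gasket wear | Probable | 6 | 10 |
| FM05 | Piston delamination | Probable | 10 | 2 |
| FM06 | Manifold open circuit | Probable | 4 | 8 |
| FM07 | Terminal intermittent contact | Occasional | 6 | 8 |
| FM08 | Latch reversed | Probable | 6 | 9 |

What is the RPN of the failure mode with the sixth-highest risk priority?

RPN = Severity × Occurrence × Detection:
  FM01: 2 × 6 × 8 = 96
  FM02: 2 × 2 × 6 = 24
  FM03: 6 × 7 × 3 = 126
  FM04: 10 × 7 × 6 = 420
  FM05: 2 × 7 × 10 = 140
  FM06: 8 × 7 × 4 = 224
  FM07: 8 × 6 × 6 = 288
  FM08: 9 × 7 × 6 = 378
Sorted descending: 420, 378, 288, 224, 140, 126, 96, 24.
The sixth-highest RPN is 126 (FM03).

126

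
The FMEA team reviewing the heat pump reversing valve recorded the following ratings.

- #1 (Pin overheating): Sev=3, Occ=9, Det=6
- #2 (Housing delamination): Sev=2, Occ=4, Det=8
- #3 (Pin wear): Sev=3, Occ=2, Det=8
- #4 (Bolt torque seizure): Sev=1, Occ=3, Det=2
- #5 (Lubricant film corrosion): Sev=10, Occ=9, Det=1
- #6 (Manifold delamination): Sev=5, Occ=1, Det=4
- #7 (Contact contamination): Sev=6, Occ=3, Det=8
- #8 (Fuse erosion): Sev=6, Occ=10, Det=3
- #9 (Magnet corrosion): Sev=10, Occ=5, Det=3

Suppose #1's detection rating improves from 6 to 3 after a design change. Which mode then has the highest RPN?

#8

RPN = Severity × Occurrence × Detection:
  #1: 3 × 9 × 6 = 162
  #2: 2 × 4 × 8 = 64
  #3: 3 × 2 × 8 = 48
  #4: 1 × 3 × 2 = 6
  #5: 10 × 9 × 1 = 90
  #6: 5 × 1 × 4 = 20
  #7: 6 × 3 × 8 = 144
  #8: 6 × 10 × 3 = 180
  #9: 10 × 5 × 3 = 150
After action: #1 → 3 × 9 × 3 = 81.
Revised RPNs: #8=180, #9=150, #7=144, #5=90, #1=81, #2=64, #3=48, #6=20, #4=6.
Highest is now #8 (180).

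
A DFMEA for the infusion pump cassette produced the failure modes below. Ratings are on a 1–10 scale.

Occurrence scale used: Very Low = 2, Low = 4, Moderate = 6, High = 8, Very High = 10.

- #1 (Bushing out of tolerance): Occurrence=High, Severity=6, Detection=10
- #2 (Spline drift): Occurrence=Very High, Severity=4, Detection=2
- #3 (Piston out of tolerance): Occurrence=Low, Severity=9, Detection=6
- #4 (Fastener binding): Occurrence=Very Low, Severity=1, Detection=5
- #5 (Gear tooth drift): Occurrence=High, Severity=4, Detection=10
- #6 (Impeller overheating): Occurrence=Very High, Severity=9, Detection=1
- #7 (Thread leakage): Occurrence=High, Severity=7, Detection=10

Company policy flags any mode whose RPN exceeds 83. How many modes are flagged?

5

RPN = Severity × Occurrence × Detection:
  #1: 6 × 8 × 10 = 480
  #2: 4 × 10 × 2 = 80
  #3: 9 × 4 × 6 = 216
  #4: 1 × 2 × 5 = 10
  #5: 4 × 8 × 10 = 320
  #6: 9 × 10 × 1 = 90
  #7: 7 × 8 × 10 = 560
Modes with RPN > 83: #1 (480), #3 (216), #5 (320), #6 (90), #7 (560) → 5.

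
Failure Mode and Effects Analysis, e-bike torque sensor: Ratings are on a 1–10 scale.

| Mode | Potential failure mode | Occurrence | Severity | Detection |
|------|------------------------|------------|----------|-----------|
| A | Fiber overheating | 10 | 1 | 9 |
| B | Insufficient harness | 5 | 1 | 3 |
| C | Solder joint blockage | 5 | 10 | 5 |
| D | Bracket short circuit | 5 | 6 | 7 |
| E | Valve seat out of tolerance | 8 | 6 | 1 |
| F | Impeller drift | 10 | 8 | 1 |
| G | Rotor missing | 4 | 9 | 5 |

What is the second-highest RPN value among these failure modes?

210

RPN = Severity × Occurrence × Detection:
  A: 1 × 10 × 9 = 90
  B: 1 × 5 × 3 = 15
  C: 10 × 5 × 5 = 250
  D: 6 × 5 × 7 = 210
  E: 6 × 8 × 1 = 48
  F: 8 × 10 × 1 = 80
  G: 9 × 4 × 5 = 180
Sorted descending: 250, 210, 180, 90, 80, 48, 15.
The second-highest RPN is 210 (D).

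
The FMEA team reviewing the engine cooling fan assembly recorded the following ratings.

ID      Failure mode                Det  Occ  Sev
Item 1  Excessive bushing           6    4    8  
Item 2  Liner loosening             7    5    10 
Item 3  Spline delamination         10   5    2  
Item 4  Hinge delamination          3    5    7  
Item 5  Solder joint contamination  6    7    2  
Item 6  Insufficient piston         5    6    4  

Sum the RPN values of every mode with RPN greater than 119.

662

RPN = Severity × Occurrence × Detection:
  Item 1: 8 × 4 × 6 = 192
  Item 2: 10 × 5 × 7 = 350
  Item 3: 2 × 5 × 10 = 100
  Item 4: 7 × 5 × 3 = 105
  Item 5: 2 × 7 × 6 = 84
  Item 6: 4 × 6 × 5 = 120
RPN > 119: Item 1 (192), Item 2 (350), Item 6 (120).
Sum: 192 + 350 + 120 = 662.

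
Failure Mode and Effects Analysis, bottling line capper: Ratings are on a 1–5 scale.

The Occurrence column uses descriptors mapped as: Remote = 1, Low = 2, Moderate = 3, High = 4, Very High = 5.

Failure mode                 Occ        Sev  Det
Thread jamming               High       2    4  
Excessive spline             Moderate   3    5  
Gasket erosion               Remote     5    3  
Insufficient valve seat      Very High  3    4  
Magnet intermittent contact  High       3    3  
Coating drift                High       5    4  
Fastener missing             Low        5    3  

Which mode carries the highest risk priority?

Coating drift

RPN = Severity × Occurrence × Detection:
  Thread jamming: 2 × 4 × 4 = 32
  Excessive spline: 3 × 3 × 5 = 45
  Gasket erosion: 5 × 1 × 3 = 15
  Insufficient valve seat: 3 × 5 × 4 = 60
  Magnet intermittent contact: 3 × 4 × 3 = 36
  Coating drift: 5 × 4 × 4 = 80
  Fastener missing: 5 × 2 × 3 = 30
Highest RPN is 80 → Coating drift.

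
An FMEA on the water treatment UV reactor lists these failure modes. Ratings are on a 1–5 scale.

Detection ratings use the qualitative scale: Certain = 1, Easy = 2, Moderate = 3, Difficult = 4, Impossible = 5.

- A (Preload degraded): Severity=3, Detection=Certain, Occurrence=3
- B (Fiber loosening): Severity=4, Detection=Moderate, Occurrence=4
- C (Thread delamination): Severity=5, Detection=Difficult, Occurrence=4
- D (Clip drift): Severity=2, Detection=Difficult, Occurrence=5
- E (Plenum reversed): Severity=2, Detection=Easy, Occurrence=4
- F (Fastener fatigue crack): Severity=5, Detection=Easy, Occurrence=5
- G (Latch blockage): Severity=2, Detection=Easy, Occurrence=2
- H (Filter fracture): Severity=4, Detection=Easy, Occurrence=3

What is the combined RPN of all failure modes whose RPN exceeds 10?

RPN = Severity × Occurrence × Detection:
  A: 3 × 3 × 1 = 9
  B: 4 × 4 × 3 = 48
  C: 5 × 4 × 4 = 80
  D: 2 × 5 × 4 = 40
  E: 2 × 4 × 2 = 16
  F: 5 × 5 × 2 = 50
  G: 2 × 2 × 2 = 8
  H: 4 × 3 × 2 = 24
RPN > 10: B (48), C (80), D (40), E (16), F (50), H (24).
Sum: 48 + 80 + 40 + 16 + 50 + 24 = 258.

258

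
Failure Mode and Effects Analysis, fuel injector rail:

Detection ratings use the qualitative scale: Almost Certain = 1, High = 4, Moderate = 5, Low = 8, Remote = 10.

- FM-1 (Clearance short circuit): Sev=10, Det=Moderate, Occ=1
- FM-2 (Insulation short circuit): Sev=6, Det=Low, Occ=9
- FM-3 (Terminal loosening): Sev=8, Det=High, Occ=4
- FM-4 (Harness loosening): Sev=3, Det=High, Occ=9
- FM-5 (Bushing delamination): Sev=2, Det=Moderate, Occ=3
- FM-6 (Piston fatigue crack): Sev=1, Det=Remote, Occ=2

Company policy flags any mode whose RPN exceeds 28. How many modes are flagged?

5

RPN = Severity × Occurrence × Detection:
  FM-1: 10 × 1 × 5 = 50
  FM-2: 6 × 9 × 8 = 432
  FM-3: 8 × 4 × 4 = 128
  FM-4: 3 × 9 × 4 = 108
  FM-5: 2 × 3 × 5 = 30
  FM-6: 1 × 2 × 10 = 20
Modes with RPN > 28: FM-1 (50), FM-2 (432), FM-3 (128), FM-4 (108), FM-5 (30) → 5.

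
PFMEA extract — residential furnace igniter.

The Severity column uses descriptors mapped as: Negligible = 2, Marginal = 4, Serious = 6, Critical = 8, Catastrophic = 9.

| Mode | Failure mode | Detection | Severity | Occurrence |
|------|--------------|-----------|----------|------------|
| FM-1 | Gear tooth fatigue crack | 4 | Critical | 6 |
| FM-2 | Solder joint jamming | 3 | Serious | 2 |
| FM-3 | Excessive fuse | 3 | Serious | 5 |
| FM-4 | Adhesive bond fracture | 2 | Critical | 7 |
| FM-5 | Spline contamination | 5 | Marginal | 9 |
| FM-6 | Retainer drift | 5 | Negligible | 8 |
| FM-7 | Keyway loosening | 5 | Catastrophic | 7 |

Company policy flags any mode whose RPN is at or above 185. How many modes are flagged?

RPN = Severity × Occurrence × Detection:
  FM-1: 8 × 6 × 4 = 192
  FM-2: 6 × 2 × 3 = 36
  FM-3: 6 × 5 × 3 = 90
  FM-4: 8 × 7 × 2 = 112
  FM-5: 4 × 9 × 5 = 180
  FM-6: 2 × 8 × 5 = 80
  FM-7: 9 × 7 × 5 = 315
Modes with RPN ≥ 185: FM-1 (192), FM-7 (315) → 2.

2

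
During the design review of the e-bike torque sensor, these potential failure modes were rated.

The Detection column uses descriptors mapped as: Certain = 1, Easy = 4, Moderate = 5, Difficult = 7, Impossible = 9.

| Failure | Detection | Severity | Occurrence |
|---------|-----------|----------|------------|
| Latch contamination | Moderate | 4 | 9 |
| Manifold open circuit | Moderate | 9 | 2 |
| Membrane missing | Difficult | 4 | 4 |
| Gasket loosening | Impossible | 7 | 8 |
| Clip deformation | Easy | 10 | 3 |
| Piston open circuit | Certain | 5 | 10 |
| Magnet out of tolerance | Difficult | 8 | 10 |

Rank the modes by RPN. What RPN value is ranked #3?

180

RPN = Severity × Occurrence × Detection:
  Latch contamination: 4 × 9 × 5 = 180
  Manifold open circuit: 9 × 2 × 5 = 90
  Membrane missing: 4 × 4 × 7 = 112
  Gasket loosening: 7 × 8 × 9 = 504
  Clip deformation: 10 × 3 × 4 = 120
  Piston open circuit: 5 × 10 × 1 = 50
  Magnet out of tolerance: 8 × 10 × 7 = 560
Sorted descending: 560, 504, 180, 120, 112, 90, 50.
The third-highest RPN is 180 (Latch contamination).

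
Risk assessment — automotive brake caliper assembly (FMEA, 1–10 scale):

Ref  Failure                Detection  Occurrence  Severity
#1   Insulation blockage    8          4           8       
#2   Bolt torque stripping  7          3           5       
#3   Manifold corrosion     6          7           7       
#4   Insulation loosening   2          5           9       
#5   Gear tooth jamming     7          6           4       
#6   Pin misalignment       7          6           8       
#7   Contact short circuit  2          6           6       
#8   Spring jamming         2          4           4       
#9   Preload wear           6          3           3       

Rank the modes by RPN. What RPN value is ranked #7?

RPN = Severity × Occurrence × Detection:
  #1: 8 × 4 × 8 = 256
  #2: 5 × 3 × 7 = 105
  #3: 7 × 7 × 6 = 294
  #4: 9 × 5 × 2 = 90
  #5: 4 × 6 × 7 = 168
  #6: 8 × 6 × 7 = 336
  #7: 6 × 6 × 2 = 72
  #8: 4 × 4 × 2 = 32
  #9: 3 × 3 × 6 = 54
Sorted descending: 336, 294, 256, 168, 105, 90, 72, 54, 32.
The seventh-highest RPN is 72 (#7).

72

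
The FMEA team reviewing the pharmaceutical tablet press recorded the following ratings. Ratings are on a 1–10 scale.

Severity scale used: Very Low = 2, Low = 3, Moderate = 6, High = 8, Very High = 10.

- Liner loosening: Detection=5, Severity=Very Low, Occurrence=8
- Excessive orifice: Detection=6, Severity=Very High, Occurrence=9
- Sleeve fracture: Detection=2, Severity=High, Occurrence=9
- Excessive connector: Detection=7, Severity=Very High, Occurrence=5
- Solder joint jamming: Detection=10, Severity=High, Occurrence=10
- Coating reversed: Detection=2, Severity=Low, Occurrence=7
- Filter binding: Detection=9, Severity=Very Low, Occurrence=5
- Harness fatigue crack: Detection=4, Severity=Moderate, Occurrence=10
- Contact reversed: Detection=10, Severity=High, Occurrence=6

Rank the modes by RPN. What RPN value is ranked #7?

RPN = Severity × Occurrence × Detection:
  Liner loosening: 2 × 8 × 5 = 80
  Excessive orifice: 10 × 9 × 6 = 540
  Sleeve fracture: 8 × 9 × 2 = 144
  Excessive connector: 10 × 5 × 7 = 350
  Solder joint jamming: 8 × 10 × 10 = 800
  Coating reversed: 3 × 7 × 2 = 42
  Filter binding: 2 × 5 × 9 = 90
  Harness fatigue crack: 6 × 10 × 4 = 240
  Contact reversed: 8 × 6 × 10 = 480
Sorted descending: 800, 540, 480, 350, 240, 144, 90, 80, 42.
The seventh-highest RPN is 90 (Filter binding).

90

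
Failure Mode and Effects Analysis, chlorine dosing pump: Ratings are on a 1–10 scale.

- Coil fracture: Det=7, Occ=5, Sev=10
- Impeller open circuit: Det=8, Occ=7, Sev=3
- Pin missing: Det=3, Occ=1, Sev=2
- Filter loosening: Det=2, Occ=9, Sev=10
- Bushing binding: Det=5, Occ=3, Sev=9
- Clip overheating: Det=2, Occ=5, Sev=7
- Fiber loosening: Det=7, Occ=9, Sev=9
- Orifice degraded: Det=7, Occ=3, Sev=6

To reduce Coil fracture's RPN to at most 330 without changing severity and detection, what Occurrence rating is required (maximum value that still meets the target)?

4

Coil fracture: S=10, O=5, D=7 → current RPN = 350.
Fixed product = 70. Need 70 × O ≤ 330, so O ≤ 330/70 = 4.71.
Maximum integer Occurrence rating = 4 (gives RPN 280; O=5 would give 350 > 330).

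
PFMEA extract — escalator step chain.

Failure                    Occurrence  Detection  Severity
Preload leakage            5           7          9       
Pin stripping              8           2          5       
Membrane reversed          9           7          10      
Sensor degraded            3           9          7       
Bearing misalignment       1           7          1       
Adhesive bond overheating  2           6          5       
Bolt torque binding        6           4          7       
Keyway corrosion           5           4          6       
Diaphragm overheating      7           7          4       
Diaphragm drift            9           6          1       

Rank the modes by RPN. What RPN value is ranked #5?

RPN = Severity × Occurrence × Detection:
  Preload leakage: 9 × 5 × 7 = 315
  Pin stripping: 5 × 8 × 2 = 80
  Membrane reversed: 10 × 9 × 7 = 630
  Sensor degraded: 7 × 3 × 9 = 189
  Bearing misalignment: 1 × 1 × 7 = 7
  Adhesive bond overheating: 5 × 2 × 6 = 60
  Bolt torque binding: 7 × 6 × 4 = 168
  Keyway corrosion: 6 × 5 × 4 = 120
  Diaphragm overheating: 4 × 7 × 7 = 196
  Diaphragm drift: 1 × 9 × 6 = 54
Sorted descending: 630, 315, 196, 189, 168, 120, 80, 60, 54, 7.
The fifth-highest RPN is 168 (Bolt torque binding).

168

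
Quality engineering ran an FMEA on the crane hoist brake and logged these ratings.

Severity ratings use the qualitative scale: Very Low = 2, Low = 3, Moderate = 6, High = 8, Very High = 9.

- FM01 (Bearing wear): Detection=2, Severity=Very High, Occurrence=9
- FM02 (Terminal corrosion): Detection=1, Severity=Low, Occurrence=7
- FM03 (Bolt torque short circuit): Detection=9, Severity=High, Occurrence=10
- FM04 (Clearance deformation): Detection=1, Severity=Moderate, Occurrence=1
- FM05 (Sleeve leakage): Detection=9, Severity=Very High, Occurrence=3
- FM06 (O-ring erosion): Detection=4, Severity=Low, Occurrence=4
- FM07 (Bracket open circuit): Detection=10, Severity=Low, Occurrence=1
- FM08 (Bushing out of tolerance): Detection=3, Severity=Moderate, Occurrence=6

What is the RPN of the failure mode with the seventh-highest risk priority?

21

RPN = Severity × Occurrence × Detection:
  FM01: 9 × 9 × 2 = 162
  FM02: 3 × 7 × 1 = 21
  FM03: 8 × 10 × 9 = 720
  FM04: 6 × 1 × 1 = 6
  FM05: 9 × 3 × 9 = 243
  FM06: 3 × 4 × 4 = 48
  FM07: 3 × 1 × 10 = 30
  FM08: 6 × 6 × 3 = 108
Sorted descending: 720, 243, 162, 108, 48, 30, 21, 6.
The seventh-highest RPN is 21 (FM02).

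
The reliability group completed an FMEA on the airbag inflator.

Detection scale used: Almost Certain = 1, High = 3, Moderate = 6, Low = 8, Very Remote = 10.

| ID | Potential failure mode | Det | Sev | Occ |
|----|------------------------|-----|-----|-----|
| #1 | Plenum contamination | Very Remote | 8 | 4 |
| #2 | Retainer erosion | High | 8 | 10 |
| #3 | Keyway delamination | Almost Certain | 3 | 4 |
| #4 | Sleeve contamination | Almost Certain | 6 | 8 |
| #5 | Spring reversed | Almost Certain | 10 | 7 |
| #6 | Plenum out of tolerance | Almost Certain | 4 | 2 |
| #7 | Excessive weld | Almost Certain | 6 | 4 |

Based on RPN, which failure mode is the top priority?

RPN = Severity × Occurrence × Detection:
  #1: 8 × 4 × 10 = 320
  #2: 8 × 10 × 3 = 240
  #3: 3 × 4 × 1 = 12
  #4: 6 × 8 × 1 = 48
  #5: 10 × 7 × 1 = 70
  #6: 4 × 2 × 1 = 8
  #7: 6 × 4 × 1 = 24
Highest RPN is 320 → #1.

#1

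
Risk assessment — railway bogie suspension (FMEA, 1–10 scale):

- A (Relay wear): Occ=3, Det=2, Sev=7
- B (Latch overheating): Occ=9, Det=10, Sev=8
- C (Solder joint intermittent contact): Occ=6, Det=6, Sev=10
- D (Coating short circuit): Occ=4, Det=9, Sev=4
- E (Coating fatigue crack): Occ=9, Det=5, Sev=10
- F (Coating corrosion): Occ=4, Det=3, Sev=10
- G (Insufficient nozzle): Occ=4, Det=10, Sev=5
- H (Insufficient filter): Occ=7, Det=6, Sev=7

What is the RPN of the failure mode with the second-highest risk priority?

RPN = Severity × Occurrence × Detection:
  A: 7 × 3 × 2 = 42
  B: 8 × 9 × 10 = 720
  C: 10 × 6 × 6 = 360
  D: 4 × 4 × 9 = 144
  E: 10 × 9 × 5 = 450
  F: 10 × 4 × 3 = 120
  G: 5 × 4 × 10 = 200
  H: 7 × 7 × 6 = 294
Sorted descending: 720, 450, 360, 294, 200, 144, 120, 42.
The second-highest RPN is 450 (E).

450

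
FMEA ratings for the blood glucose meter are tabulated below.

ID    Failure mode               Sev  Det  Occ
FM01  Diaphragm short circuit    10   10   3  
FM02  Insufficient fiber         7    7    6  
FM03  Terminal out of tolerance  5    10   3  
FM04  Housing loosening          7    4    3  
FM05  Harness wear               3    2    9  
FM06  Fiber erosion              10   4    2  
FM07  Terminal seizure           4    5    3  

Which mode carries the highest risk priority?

RPN = Severity × Occurrence × Detection:
  FM01: 10 × 3 × 10 = 300
  FM02: 7 × 6 × 7 = 294
  FM03: 5 × 3 × 10 = 150
  FM04: 7 × 3 × 4 = 84
  FM05: 3 × 9 × 2 = 54
  FM06: 10 × 2 × 4 = 80
  FM07: 4 × 3 × 5 = 60
Highest RPN is 300 → FM01.

FM01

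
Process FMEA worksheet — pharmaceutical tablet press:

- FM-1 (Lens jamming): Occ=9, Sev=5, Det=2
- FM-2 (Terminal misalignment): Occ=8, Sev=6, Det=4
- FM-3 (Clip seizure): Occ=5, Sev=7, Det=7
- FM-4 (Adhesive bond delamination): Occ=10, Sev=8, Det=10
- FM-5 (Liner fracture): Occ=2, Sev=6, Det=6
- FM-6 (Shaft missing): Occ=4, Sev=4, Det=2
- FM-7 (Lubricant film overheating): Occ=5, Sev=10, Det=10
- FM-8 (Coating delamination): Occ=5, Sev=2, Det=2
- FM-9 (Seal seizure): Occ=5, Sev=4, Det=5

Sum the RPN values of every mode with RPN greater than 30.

RPN = Severity × Occurrence × Detection:
  FM-1: 5 × 9 × 2 = 90
  FM-2: 6 × 8 × 4 = 192
  FM-3: 7 × 5 × 7 = 245
  FM-4: 8 × 10 × 10 = 800
  FM-5: 6 × 2 × 6 = 72
  FM-6: 4 × 4 × 2 = 32
  FM-7: 10 × 5 × 10 = 500
  FM-8: 2 × 5 × 2 = 20
  FM-9: 4 × 5 × 5 = 100
RPN > 30: FM-1 (90), FM-2 (192), FM-3 (245), FM-4 (800), FM-5 (72), FM-6 (32), FM-7 (500), FM-9 (100).
Sum: 90 + 192 + 245 + 800 + 72 + 32 + 500 + 100 = 2031.

2031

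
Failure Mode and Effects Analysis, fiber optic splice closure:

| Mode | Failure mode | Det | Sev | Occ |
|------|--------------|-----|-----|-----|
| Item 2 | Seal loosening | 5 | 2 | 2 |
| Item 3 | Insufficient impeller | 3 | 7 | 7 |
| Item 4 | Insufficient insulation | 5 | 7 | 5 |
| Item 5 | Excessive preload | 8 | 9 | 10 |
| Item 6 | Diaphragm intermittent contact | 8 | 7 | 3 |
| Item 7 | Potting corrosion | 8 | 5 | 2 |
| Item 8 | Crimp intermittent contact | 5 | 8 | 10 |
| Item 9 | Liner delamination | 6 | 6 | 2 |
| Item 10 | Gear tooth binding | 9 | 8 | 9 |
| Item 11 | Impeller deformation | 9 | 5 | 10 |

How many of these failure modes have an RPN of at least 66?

RPN = Severity × Occurrence × Detection:
  Item 2: 2 × 2 × 5 = 20
  Item 3: 7 × 7 × 3 = 147
  Item 4: 7 × 5 × 5 = 175
  Item 5: 9 × 10 × 8 = 720
  Item 6: 7 × 3 × 8 = 168
  Item 7: 5 × 2 × 8 = 80
  Item 8: 8 × 10 × 5 = 400
  Item 9: 6 × 2 × 6 = 72
  Item 10: 8 × 9 × 9 = 648
  Item 11: 5 × 10 × 9 = 450
Modes with RPN ≥ 66: Item 3 (147), Item 4 (175), Item 5 (720), Item 6 (168), Item 7 (80), Item 8 (400), Item 9 (72), Item 10 (648), Item 11 (450) → 9.

9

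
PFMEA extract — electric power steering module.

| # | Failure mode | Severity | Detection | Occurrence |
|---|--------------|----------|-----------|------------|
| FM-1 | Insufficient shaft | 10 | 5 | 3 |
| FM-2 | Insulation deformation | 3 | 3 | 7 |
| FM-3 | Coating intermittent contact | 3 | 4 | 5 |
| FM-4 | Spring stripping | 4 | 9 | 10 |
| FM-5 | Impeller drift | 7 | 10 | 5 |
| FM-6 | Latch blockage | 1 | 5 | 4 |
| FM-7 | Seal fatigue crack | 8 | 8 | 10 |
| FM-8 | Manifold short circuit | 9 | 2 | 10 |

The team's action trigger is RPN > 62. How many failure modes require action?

6

RPN = Severity × Occurrence × Detection:
  FM-1: 10 × 3 × 5 = 150
  FM-2: 3 × 7 × 3 = 63
  FM-3: 3 × 5 × 4 = 60
  FM-4: 4 × 10 × 9 = 360
  FM-5: 7 × 5 × 10 = 350
  FM-6: 1 × 4 × 5 = 20
  FM-7: 8 × 10 × 8 = 640
  FM-8: 9 × 10 × 2 = 180
Modes with RPN > 62: FM-1 (150), FM-2 (63), FM-4 (360), FM-5 (350), FM-7 (640), FM-8 (180) → 6.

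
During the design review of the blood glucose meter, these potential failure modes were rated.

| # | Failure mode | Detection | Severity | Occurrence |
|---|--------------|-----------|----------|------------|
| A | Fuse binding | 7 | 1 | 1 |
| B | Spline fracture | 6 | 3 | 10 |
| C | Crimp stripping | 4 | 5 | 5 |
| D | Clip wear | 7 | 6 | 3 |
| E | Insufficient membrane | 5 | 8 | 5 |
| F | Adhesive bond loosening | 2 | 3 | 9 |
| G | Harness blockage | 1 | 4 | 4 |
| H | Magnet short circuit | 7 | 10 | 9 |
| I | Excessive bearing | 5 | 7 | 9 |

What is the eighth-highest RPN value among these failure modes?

RPN = Severity × Occurrence × Detection:
  A: 1 × 1 × 7 = 7
  B: 3 × 10 × 6 = 180
  C: 5 × 5 × 4 = 100
  D: 6 × 3 × 7 = 126
  E: 8 × 5 × 5 = 200
  F: 3 × 9 × 2 = 54
  G: 4 × 4 × 1 = 16
  H: 10 × 9 × 7 = 630
  I: 7 × 9 × 5 = 315
Sorted descending: 630, 315, 200, 180, 126, 100, 54, 16, 7.
The eighth-highest RPN is 16 (G).

16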